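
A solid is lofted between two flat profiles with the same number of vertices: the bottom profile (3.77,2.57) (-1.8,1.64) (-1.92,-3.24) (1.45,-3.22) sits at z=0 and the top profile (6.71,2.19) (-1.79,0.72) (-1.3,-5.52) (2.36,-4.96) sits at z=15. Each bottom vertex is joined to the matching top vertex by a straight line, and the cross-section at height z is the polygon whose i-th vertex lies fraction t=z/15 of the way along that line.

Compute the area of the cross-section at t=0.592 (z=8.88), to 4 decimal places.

Cross-section at t=0.592: each vertex is (1-t)·p0[i] + t·p1[i].
  v1: (1-0.592)·(3.77,2.57) + 0.592·(6.71,2.19) = (5.5105,2.3450)
  v2: (1-0.592)·(-1.8,1.64) + 0.592·(-1.79,0.72) = (-1.7941,1.0954)
  v3: (1-0.592)·(-1.92,-3.24) + 0.592·(-1.3,-5.52) = (-1.5530,-4.5898)
  v4: (1-0.592)·(1.45,-3.22) + 0.592·(2.36,-4.96) = (1.9887,-4.2501)
Shoelace sum Σ(x_i·y_{i+1} − x_{i+1}·y_i):
  i=1: 5.5105·1.0954 − -1.7941·2.3450 = +10.2431 (running +10.2431)
  i=2: -1.7941·-4.5898 − -1.5530·1.0954 = +9.9354 (running +20.1786)
  i=3: -1.5530·-4.2501 − 1.9887·-4.5898 = +15.7280 (running +35.9065)
  i=4: 1.9887·2.3450 − 5.5105·-4.2501 = +28.0836 (running +63.9902)
Area = |Σ|/2 = |63.9902|/2 = 31.9951

Area at t=0.592: 31.9951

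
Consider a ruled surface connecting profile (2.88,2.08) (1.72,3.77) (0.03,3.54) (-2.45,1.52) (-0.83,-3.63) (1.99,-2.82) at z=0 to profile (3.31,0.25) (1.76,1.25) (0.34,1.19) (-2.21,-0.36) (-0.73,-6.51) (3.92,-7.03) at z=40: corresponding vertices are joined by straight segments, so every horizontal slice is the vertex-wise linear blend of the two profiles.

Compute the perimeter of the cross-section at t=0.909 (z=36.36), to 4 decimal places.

Perimeter at t=0.909: 24.1185

Cross-section at t=0.909: each vertex is (1-t)·p0[i] + t·p1[i].
  v1: (1-0.909)·(2.88,2.08) + 0.909·(3.31,0.25) = (3.2709,0.4165)
  v2: (1-0.909)·(1.72,3.77) + 0.909·(1.76,1.25) = (1.7564,1.4793)
  v3: (1-0.909)·(0.03,3.54) + 0.909·(0.34,1.19) = (0.3118,1.4038)
  v4: (1-0.909)·(-2.45,1.52) + 0.909·(-2.21,-0.36) = (-2.2318,-0.1889)
  v5: (1-0.909)·(-0.83,-3.63) + 0.909·(-0.73,-6.51) = (-0.7391,-6.2479)
  v6: (1-0.909)·(1.99,-2.82) + 0.909·(3.92,-7.03) = (3.7444,-6.6469)
Perimeter = Σ |v_{i+1} − v_i|:
  edge 1→2: √(-1.5145² + 1.0628²) = 1.8502 (running 1.8502)
  edge 2→3: √(-1.4446² + -0.0755²) = 1.4465 (running 3.2967)
  edge 3→4: √(-2.5436² + -1.5928²) = 3.0012 (running 6.2979)
  edge 4→5: √(1.4927² + -6.0590²) = 6.2402 (running 12.5381)
  edge 5→6: √(4.4835² + -0.3990²) = 4.5012 (running 17.0393)
  edge 6→1: √(-0.4735² + 7.0634²) = 7.0793 (running 24.1185)
Perimeter = 24.1185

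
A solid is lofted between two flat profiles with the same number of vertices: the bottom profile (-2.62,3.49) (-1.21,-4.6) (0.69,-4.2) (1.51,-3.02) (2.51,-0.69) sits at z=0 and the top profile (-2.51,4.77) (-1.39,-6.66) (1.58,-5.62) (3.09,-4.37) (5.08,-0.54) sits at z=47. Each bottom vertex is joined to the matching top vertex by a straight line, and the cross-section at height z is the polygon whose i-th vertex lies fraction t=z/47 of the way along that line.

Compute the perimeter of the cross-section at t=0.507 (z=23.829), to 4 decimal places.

Perimeter at t=0.507: 25.4889

Cross-section at t=0.507: each vertex is (1-t)·p0[i] + t·p1[i].
  v1: (1-0.507)·(-2.62,3.49) + 0.507·(-2.51,4.77) = (-2.5642,4.1390)
  v2: (1-0.507)·(-1.21,-4.6) + 0.507·(-1.39,-6.66) = (-1.3013,-5.6444)
  v3: (1-0.507)·(0.69,-4.2) + 0.507·(1.58,-5.62) = (1.1412,-4.9199)
  v4: (1-0.507)·(1.51,-3.02) + 0.507·(3.09,-4.37) = (2.3111,-3.7045)
  v5: (1-0.507)·(2.51,-0.69) + 0.507·(5.08,-0.54) = (3.8130,-0.6139)
Perimeter = Σ |v_{i+1} − v_i|:
  edge 1→2: √(1.2630² + -9.7834²) = 9.8646 (running 9.8646)
  edge 2→3: √(2.4425² + 0.7245²) = 2.5477 (running 12.4122)
  edge 3→4: √(1.1698² + 1.2155²) = 1.6870 (running 14.0992)
  edge 4→5: √(1.5019² + 3.0905²) = 3.4361 (running 17.5353)
  edge 5→1: √(-6.3772² + 4.7529²) = 7.9536 (running 25.4889)
Perimeter = 25.4889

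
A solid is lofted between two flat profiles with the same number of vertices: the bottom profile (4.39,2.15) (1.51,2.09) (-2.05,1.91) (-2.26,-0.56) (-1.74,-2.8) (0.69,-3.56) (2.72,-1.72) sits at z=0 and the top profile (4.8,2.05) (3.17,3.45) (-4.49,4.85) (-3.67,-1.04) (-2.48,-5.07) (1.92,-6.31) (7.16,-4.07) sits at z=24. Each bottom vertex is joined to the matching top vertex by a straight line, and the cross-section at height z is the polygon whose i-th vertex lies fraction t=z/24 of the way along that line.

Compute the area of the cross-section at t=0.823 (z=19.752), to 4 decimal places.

Area at t=0.823: 75.0436

Cross-section at t=0.823: each vertex is (1-t)·p0[i] + t·p1[i].
  v1: (1-0.823)·(4.39,2.15) + 0.823·(4.8,2.05) = (4.7274,2.0677)
  v2: (1-0.823)·(1.51,2.09) + 0.823·(3.17,3.45) = (2.8762,3.2093)
  v3: (1-0.823)·(-2.05,1.91) + 0.823·(-4.49,4.85) = (-4.0581,4.3296)
  v4: (1-0.823)·(-2.26,-0.56) + 0.823·(-3.67,-1.04) = (-3.4204,-0.9550)
  v5: (1-0.823)·(-1.74,-2.8) + 0.823·(-2.48,-5.07) = (-2.3490,-4.6682)
  v6: (1-0.823)·(0.69,-3.56) + 0.823·(1.92,-6.31) = (1.7023,-5.8232)
  v7: (1-0.823)·(2.72,-1.72) + 0.823·(7.16,-4.07) = (6.3741,-3.6541)
Shoelace sum Σ(x_i·y_{i+1} − x_{i+1}·y_i):
  i=1: 4.7274·3.2093 − 2.8762·2.0677 = +9.2246 (running +9.2246)
  i=2: 2.8762·4.3296 − -4.0581·3.2093 = +25.4764 (running +34.7010)
  i=3: -4.0581·-0.9550 − -3.4204·4.3296 = +18.6848 (running +53.3858)
  i=4: -3.4204·-4.6682 − -2.3490·-0.9550 = +13.7239 (running +67.1097)
  i=5: -2.3490·-5.8232 − 1.7023·-4.6682 = +21.6256 (running +88.7353)
  i=6: 1.7023·-3.6541 − 6.3741·-5.8232 = +30.8978 (running +119.6331)
  i=7: 6.3741·2.0677 − 4.7274·-3.6541 = +30.4540 (running +150.0871)
Area = |Σ|/2 = |150.0871|/2 = 75.0436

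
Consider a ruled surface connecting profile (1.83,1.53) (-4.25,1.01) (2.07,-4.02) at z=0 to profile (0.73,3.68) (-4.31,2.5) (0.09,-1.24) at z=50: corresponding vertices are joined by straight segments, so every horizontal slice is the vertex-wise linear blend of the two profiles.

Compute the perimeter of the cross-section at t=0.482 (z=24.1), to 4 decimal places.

Cross-section at t=0.482: each vertex is (1-t)·p0[i] + t·p1[i].
  v1: (1-0.482)·(1.83,1.53) + 0.482·(0.73,3.68) = (1.2998,2.5663)
  v2: (1-0.482)·(-4.25,1.01) + 0.482·(-4.31,2.5) = (-4.2789,1.7282)
  v3: (1-0.482)·(2.07,-4.02) + 0.482·(0.09,-1.24) = (1.1156,-2.6800)
Perimeter = Σ |v_{i+1} − v_i|:
  edge 1→2: √(-5.5787² + -0.8381²) = 5.6413 (running 5.6413)
  edge 2→3: √(5.3946² + -4.4082²) = 6.9666 (running 12.6079)
  edge 3→1: √(0.1842² + 5.2463²) = 5.2496 (running 17.8575)
Perimeter = 17.8575

Perimeter at t=0.482: 17.8575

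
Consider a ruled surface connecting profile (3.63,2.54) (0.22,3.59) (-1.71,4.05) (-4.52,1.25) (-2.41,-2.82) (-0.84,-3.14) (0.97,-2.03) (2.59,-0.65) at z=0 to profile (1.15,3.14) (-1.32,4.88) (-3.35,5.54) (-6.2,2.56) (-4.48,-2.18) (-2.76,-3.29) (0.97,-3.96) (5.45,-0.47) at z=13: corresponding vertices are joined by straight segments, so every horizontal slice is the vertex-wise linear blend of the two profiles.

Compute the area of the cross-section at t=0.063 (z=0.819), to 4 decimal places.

Cross-section at t=0.063: each vertex is (1-t)·p0[i] + t·p1[i].
  v1: (1-0.063)·(3.63,2.54) + 0.063·(1.15,3.14) = (3.4738,2.5778)
  v2: (1-0.063)·(0.22,3.59) + 0.063·(-1.32,4.88) = (0.1230,3.6713)
  v3: (1-0.063)·(-1.71,4.05) + 0.063·(-3.35,5.54) = (-1.8133,4.1439)
  v4: (1-0.063)·(-4.52,1.25) + 0.063·(-6.2,2.56) = (-4.6258,1.3325)
  v5: (1-0.063)·(-2.41,-2.82) + 0.063·(-4.48,-2.18) = (-2.5404,-2.7797)
  v6: (1-0.063)·(-0.84,-3.14) + 0.063·(-2.76,-3.29) = (-0.9610,-3.1495)
  v7: (1-0.063)·(0.97,-2.03) + 0.063·(0.97,-3.96) = (0.9700,-2.1516)
  v8: (1-0.063)·(2.59,-0.65) + 0.063·(5.45,-0.47) = (2.7702,-0.6387)
Shoelace sum Σ(x_i·y_{i+1} − x_{i+1}·y_i):
  i=1: 3.4738·3.6713 − 0.1230·2.5778 = +12.4361 (running +12.4361)
  i=2: 0.1230·4.1439 − -1.8133·3.6713 = +7.1668 (running +19.6029)
  i=3: -1.8133·1.3325 − -4.6258·4.1439 = +16.7526 (running +36.3555)
  i=4: -4.6258·-2.7797 − -2.5404·1.3325 = +16.2435 (running +52.5990)
  i=5: -2.5404·-3.1495 − -0.9610·-2.7797 = +5.3297 (running +57.9287)
  i=6: -0.9610·-2.1516 − 0.9700·-3.1495 = +5.1226 (running +63.0513)
  i=7: 0.9700·-0.6387 − 2.7702·-2.1516 = +5.3408 (running +68.3921)
  i=8: 2.7702·2.5778 − 3.4738·-0.6387 = +9.3595 (running +77.7516)
Area = |Σ|/2 = |77.7516|/2 = 38.8758

Area at t=0.063: 38.8758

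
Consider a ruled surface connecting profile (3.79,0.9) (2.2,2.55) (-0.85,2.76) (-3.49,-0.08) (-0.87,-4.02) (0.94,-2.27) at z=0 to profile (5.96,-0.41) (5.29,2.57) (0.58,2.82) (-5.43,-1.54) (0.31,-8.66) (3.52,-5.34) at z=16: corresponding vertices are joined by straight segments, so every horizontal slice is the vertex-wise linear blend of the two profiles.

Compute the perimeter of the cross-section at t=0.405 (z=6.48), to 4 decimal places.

Perimeter at t=0.405: 26.1238

Cross-section at t=0.405: each vertex is (1-t)·p0[i] + t·p1[i].
  v1: (1-0.405)·(3.79,0.9) + 0.405·(5.96,-0.41) = (4.6688,0.3694)
  v2: (1-0.405)·(2.2,2.55) + 0.405·(5.29,2.57) = (3.4515,2.5581)
  v3: (1-0.405)·(-0.85,2.76) + 0.405·(0.58,2.82) = (-0.2708,2.7843)
  v4: (1-0.405)·(-3.49,-0.08) + 0.405·(-5.43,-1.54) = (-4.2757,-0.6713)
  v5: (1-0.405)·(-0.87,-4.02) + 0.405·(0.31,-8.66) = (-0.3921,-5.8992)
  v6: (1-0.405)·(0.94,-2.27) + 0.405·(3.52,-5.34) = (1.9849,-3.5133)
Perimeter = Σ |v_{i+1} − v_i|:
  edge 1→2: √(-1.2174² + 2.1886²) = 2.5044 (running 2.5044)
  edge 2→3: √(-3.7223² + 0.2262²) = 3.7292 (running 6.2336)
  edge 3→4: √(-4.0049² + -3.4556²) = 5.2896 (running 11.5232)
  edge 4→5: √(3.8836² + -5.2279²) = 6.5125 (running 18.0358)
  edge 5→6: √(2.3770² + 2.3859²) = 3.3678 (running 21.4036)
  edge 6→1: √(2.6839² + 3.8828²) = 4.7201 (running 26.1238)
Perimeter = 26.1238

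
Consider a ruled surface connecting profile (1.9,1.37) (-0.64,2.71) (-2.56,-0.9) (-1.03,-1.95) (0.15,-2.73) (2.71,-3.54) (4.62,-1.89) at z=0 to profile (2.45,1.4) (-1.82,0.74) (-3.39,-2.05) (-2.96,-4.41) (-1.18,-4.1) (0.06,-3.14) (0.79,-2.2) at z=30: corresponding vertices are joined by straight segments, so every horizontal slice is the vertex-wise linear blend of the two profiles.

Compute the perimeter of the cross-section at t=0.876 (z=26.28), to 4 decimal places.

Cross-section at t=0.876: each vertex is (1-t)·p0[i] + t·p1[i].
  v1: (1-0.876)·(1.9,1.37) + 0.876·(2.45,1.4) = (2.3818,1.3963)
  v2: (1-0.876)·(-0.64,2.71) + 0.876·(-1.82,0.74) = (-1.6737,0.9843)
  v3: (1-0.876)·(-2.56,-0.9) + 0.876·(-3.39,-2.05) = (-3.2871,-1.9074)
  v4: (1-0.876)·(-1.03,-1.95) + 0.876·(-2.96,-4.41) = (-2.7207,-4.1050)
  v5: (1-0.876)·(0.15,-2.73) + 0.876·(-1.18,-4.1) = (-1.0151,-3.9301)
  v6: (1-0.876)·(2.71,-3.54) + 0.876·(0.06,-3.14) = (0.3886,-3.1896)
  v7: (1-0.876)·(4.62,-1.89) + 0.876·(0.79,-2.2) = (1.2649,-2.1616)
Perimeter = Σ |v_{i+1} − v_i|:
  edge 1→2: √(-4.0555² + -0.4120²) = 4.0764 (running 4.0764)
  edge 2→3: √(-1.6134² + -2.8917²) = 3.3113 (running 7.3877)
  edge 3→4: √(0.5664² + -2.1976²) = 2.2694 (running 9.6571)
  edge 4→5: √(1.7056² + 0.1748²) = 1.7145 (running 11.3716)
  edge 5→6: √(1.4037² + 0.7405²) = 1.5870 (running 12.9586)
  edge 6→7: √(0.8763² + 1.0280²) = 1.3509 (running 14.3095)
  edge 7→1: √(1.1169² + 3.5578²) = 3.7290 (running 18.0385)
Perimeter = 18.0385

Perimeter at t=0.876: 18.0385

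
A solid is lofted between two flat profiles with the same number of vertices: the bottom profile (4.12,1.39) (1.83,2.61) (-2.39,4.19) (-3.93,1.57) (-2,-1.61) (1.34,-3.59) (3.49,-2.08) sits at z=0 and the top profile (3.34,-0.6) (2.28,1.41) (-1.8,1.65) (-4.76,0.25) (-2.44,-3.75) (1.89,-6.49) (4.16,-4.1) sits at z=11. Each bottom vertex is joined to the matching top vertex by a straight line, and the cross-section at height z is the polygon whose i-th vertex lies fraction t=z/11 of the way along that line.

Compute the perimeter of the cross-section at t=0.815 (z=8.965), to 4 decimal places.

Cross-section at t=0.815: each vertex is (1-t)·p0[i] + t·p1[i].
  v1: (1-0.815)·(4.12,1.39) + 0.815·(3.34,-0.6) = (3.4843,-0.2318)
  v2: (1-0.815)·(1.83,2.61) + 0.815·(2.28,1.41) = (2.1967,1.6320)
  v3: (1-0.815)·(-2.39,4.19) + 0.815·(-1.8,1.65) = (-1.9091,2.1199)
  v4: (1-0.815)·(-3.93,1.57) + 0.815·(-4.76,0.25) = (-4.6064,0.4942)
  v5: (1-0.815)·(-2,-1.61) + 0.815·(-2.44,-3.75) = (-2.3586,-3.3541)
  v6: (1-0.815)·(1.34,-3.59) + 0.815·(1.89,-6.49) = (1.7882,-5.9535)
  v7: (1-0.815)·(3.49,-2.08) + 0.815·(4.16,-4.1) = (4.0361,-3.7263)
Perimeter = Σ |v_{i+1} − v_i|:
  edge 1→2: √(-1.2876² + 1.8639²) = 2.2653 (running 2.2653)
  edge 2→3: √(-4.1059² + 0.4879²) = 4.1348 (running 6.4001)
  edge 3→4: √(-2.6973² + -1.6257²) = 3.1493 (running 9.5495)
  edge 4→5: √(2.2478² + -3.8483²) = 4.4567 (running 14.0062)
  edge 5→6: √(4.1468² + -2.5994²) = 4.8942 (running 18.9004)
  edge 6→7: √(2.2478² + 2.2272²) = 3.1643 (running 22.0647)
  edge 7→1: √(-0.5518² + 3.4944²) = 3.5377 (running 25.6024)
Perimeter = 25.6024

Perimeter at t=0.815: 25.6024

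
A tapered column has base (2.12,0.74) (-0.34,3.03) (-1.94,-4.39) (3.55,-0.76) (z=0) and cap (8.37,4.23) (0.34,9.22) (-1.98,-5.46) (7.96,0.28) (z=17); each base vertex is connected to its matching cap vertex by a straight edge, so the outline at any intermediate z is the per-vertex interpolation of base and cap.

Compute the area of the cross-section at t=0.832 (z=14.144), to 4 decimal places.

Area at t=0.832: 68.7248

Cross-section at t=0.832: each vertex is (1-t)·p0[i] + t·p1[i].
  v1: (1-0.832)·(2.12,0.74) + 0.832·(8.37,4.23) = (7.3200,3.6437)
  v2: (1-0.832)·(-0.34,3.03) + 0.832·(0.34,9.22) = (0.2258,8.1801)
  v3: (1-0.832)·(-1.94,-4.39) + 0.832·(-1.98,-5.46) = (-1.9733,-5.2802)
  v4: (1-0.832)·(3.55,-0.76) + 0.832·(7.96,0.28) = (7.2191,0.1053)
Shoelace sum Σ(x_i·y_{i+1} − x_{i+1}·y_i):
  i=1: 7.3200·8.1801 − 0.2258·3.6437 = +59.0556 (running +59.0556)
  i=2: 0.2258·-5.2802 − -1.9733·8.1801 = +14.9495 (running +74.0051)
  i=3: -1.9733·0.1053 − 7.2191·-5.2802 = +37.9109 (running +111.9160)
  i=4: 7.2191·3.6437 − 7.3200·0.1053 = +25.5335 (running +137.4496)
Area = |Σ|/2 = |137.4496|/2 = 68.7248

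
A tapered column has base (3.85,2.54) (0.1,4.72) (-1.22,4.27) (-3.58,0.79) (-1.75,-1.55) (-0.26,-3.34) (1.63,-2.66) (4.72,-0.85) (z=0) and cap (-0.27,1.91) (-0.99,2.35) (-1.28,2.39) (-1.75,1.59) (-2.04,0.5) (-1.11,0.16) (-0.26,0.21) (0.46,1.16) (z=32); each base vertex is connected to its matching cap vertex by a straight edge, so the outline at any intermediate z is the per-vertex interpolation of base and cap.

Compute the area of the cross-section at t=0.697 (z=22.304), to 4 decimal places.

Area at t=0.697: 10.6506

Cross-section at t=0.697: each vertex is (1-t)·p0[i] + t·p1[i].
  v1: (1-0.697)·(3.85,2.54) + 0.697·(-0.27,1.91) = (0.9784,2.1009)
  v2: (1-0.697)·(0.1,4.72) + 0.697·(-0.99,2.35) = (-0.6597,3.0681)
  v3: (1-0.697)·(-1.22,4.27) + 0.697·(-1.28,2.39) = (-1.2618,2.9596)
  v4: (1-0.697)·(-3.58,0.79) + 0.697·(-1.75,1.59) = (-2.3045,1.3476)
  v5: (1-0.697)·(-1.75,-1.55) + 0.697·(-2.04,0.5) = (-1.9521,-0.1212)
  v6: (1-0.697)·(-0.26,-3.34) + 0.697·(-1.11,0.16) = (-0.8524,-0.9005)
  v7: (1-0.697)·(1.63,-2.66) + 0.697·(-0.26,0.21) = (0.3127,-0.6596)
  v8: (1-0.697)·(4.72,-0.85) + 0.697·(0.46,1.16) = (1.7508,0.5510)
Shoelace sum Σ(x_i·y_{i+1} − x_{i+1}·y_i):
  i=1: 0.9784·3.0681 − -0.6597·2.1009 = +4.3877 (running +4.3877)
  i=2: -0.6597·2.9596 − -1.2618·3.0681 = +1.9188 (running +6.3066)
  i=3: -1.2618·1.3476 − -2.3045·2.9596 = +5.1200 (running +11.4266)
  i=4: -2.3045·-0.1212 − -1.9521·1.3476 = +2.9099 (running +14.3365)
  i=5: -1.9521·-0.9005 − -0.8524·-0.1212 = +1.6546 (running +15.9911)
  i=6: -0.8524·-0.6596 − 0.3127·-0.9005 = +0.8438 (running +16.8349)
  i=7: 0.3127·0.5510 − 1.7508·-0.6596 = +1.3271 (running +18.1621)
  i=8: 1.7508·2.1009 − 0.9784·0.5510 = +3.1391 (running +21.3012)
Area = |Σ|/2 = |21.3012|/2 = 10.6506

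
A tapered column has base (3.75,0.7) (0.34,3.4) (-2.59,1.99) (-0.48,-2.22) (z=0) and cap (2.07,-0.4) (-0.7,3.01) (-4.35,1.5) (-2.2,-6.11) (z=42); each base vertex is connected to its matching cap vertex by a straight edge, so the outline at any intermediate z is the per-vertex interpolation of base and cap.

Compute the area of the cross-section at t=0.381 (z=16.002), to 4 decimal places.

Cross-section at t=0.381: each vertex is (1-t)·p0[i] + t·p1[i].
  v1: (1-0.381)·(3.75,0.7) + 0.381·(2.07,-0.4) = (3.1099,0.2809)
  v2: (1-0.381)·(0.34,3.4) + 0.381·(-0.7,3.01) = (-0.0562,3.2514)
  v3: (1-0.381)·(-2.59,1.99) + 0.381·(-4.35,1.5) = (-3.2606,1.8033)
  v4: (1-0.381)·(-0.48,-2.22) + 0.381·(-2.2,-6.11) = (-1.1353,-3.7021)
Shoelace sum Σ(x_i·y_{i+1} − x_{i+1}·y_i):
  i=1: 3.1099·3.2514 − -0.0562·0.2809 = +10.1274 (running +10.1274)
  i=2: -0.0562·1.8033 − -3.2606·3.2514 = +10.5000 (running +20.6274)
  i=3: -3.2606·-3.7021 − -1.1353·1.8033 = +14.1182 (running +34.7456)
  i=4: -1.1353·0.2809 − 3.1099·-3.7021 = +11.1943 (running +45.9399)
Area = |Σ|/2 = |45.9399|/2 = 22.9700

Area at t=0.381: 22.9700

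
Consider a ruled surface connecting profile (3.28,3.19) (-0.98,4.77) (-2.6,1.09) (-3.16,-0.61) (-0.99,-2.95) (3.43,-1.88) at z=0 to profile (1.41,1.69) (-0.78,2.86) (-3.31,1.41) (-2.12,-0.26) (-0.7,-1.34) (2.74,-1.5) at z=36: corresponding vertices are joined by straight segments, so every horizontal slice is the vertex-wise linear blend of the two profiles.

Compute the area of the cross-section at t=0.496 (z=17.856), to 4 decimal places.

Cross-section at t=0.496: each vertex is (1-t)·p0[i] + t·p1[i].
  v1: (1-0.496)·(3.28,3.19) + 0.496·(1.41,1.69) = (2.3525,2.4460)
  v2: (1-0.496)·(-0.98,4.77) + 0.496·(-0.78,2.86) = (-0.8808,3.8226)
  v3: (1-0.496)·(-2.6,1.09) + 0.496·(-3.31,1.41) = (-2.9522,1.2487)
  v4: (1-0.496)·(-3.16,-0.61) + 0.496·(-2.12,-0.26) = (-2.6442,-0.4364)
  v5: (1-0.496)·(-0.99,-2.95) + 0.496·(-0.7,-1.34) = (-0.8462,-2.1514)
  v6: (1-0.496)·(3.43,-1.88) + 0.496·(2.74,-1.5) = (3.0878,-1.6915)
Shoelace sum Σ(x_i·y_{i+1} − x_{i+1}·y_i):
  i=1: 2.3525·3.8226 − -0.8808·2.4460 = +11.1471 (running +11.1471)
  i=2: -0.8808·1.2487 − -2.9522·3.8226 = +10.1852 (running +21.3323)
  i=3: -2.9522·-0.4364 − -2.6442·1.2487 = +4.5901 (running +25.9224)
  i=4: -2.6442·-2.1514 − -0.8462·-0.4364 = +5.3195 (running +31.2419)
  i=5: -0.8462·-1.6915 − 3.0878·-2.1514 = +8.0744 (running +39.3163)
  i=6: 3.0878·2.4460 − 2.3525·-1.6915 = +11.5319 (running +50.8483)
Area = |Σ|/2 = |50.8483|/2 = 25.4241

Area at t=0.496: 25.4241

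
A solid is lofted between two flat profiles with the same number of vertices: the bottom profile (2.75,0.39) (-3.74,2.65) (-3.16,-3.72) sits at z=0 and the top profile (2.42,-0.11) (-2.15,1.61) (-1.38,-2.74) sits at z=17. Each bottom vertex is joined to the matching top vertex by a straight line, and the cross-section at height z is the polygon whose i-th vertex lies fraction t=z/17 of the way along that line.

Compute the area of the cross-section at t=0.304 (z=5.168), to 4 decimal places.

Cross-section at t=0.304: each vertex is (1-t)·p0[i] + t·p1[i].
  v1: (1-0.304)·(2.75,0.39) + 0.304·(2.42,-0.11) = (2.6497,0.2380)
  v2: (1-0.304)·(-3.74,2.65) + 0.304·(-2.15,1.61) = (-3.2566,2.3338)
  v3: (1-0.304)·(-3.16,-3.72) + 0.304·(-1.38,-2.74) = (-2.6189,-3.4221)
Shoelace sum Σ(x_i·y_{i+1} − x_{i+1}·y_i):
  i=1: 2.6497·2.3338 − -3.2566·0.2380 = +6.9590 (running +6.9590)
  i=2: -3.2566·-3.4221 − -2.6189·2.3338 = +17.2565 (running +24.2155)
  i=3: -2.6189·0.2380 − 2.6497·-3.4221 = +8.4441 (running +32.6597)
Area = |Σ|/2 = |32.6597|/2 = 16.3298

Area at t=0.304: 16.3298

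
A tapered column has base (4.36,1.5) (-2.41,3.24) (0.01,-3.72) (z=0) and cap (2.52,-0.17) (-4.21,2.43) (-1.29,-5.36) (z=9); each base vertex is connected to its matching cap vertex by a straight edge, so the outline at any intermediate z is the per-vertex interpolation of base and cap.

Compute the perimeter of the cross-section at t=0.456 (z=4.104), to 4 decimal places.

Cross-section at t=0.456: each vertex is (1-t)·p0[i] + t·p1[i].
  v1: (1-0.456)·(4.36,1.5) + 0.456·(2.52,-0.17) = (3.5210,0.7385)
  v2: (1-0.456)·(-2.41,3.24) + 0.456·(-4.21,2.43) = (-3.2308,2.8706)
  v3: (1-0.456)·(0.01,-3.72) + 0.456·(-1.29,-5.36) = (-0.5828,-4.4678)
Perimeter = Σ |v_{i+1} − v_i|:
  edge 1→2: √(-6.7518² + 2.1322²) = 7.0804 (running 7.0804)
  edge 2→3: √(2.6480² + -7.3385²) = 7.8016 (running 14.8820)
  edge 3→1: √(4.1038² + 5.2063²) = 6.6292 (running 21.5113)
Perimeter = 21.5113

Perimeter at t=0.456: 21.5113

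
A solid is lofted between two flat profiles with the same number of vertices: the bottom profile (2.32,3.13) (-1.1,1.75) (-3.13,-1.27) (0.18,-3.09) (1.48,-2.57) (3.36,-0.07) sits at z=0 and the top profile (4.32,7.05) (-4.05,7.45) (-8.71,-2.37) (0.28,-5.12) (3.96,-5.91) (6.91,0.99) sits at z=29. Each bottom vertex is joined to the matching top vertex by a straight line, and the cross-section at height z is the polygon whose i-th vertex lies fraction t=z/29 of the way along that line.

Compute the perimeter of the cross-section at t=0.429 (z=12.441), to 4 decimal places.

Perimeter at t=0.429: 30.5004

Cross-section at t=0.429: each vertex is (1-t)·p0[i] + t·p1[i].
  v1: (1-0.429)·(2.32,3.13) + 0.429·(4.32,7.05) = (3.1780,4.8117)
  v2: (1-0.429)·(-1.1,1.75) + 0.429·(-4.05,7.45) = (-2.3655,4.1953)
  v3: (1-0.429)·(-3.13,-1.27) + 0.429·(-8.71,-2.37) = (-5.5238,-1.7419)
  v4: (1-0.429)·(0.18,-3.09) + 0.429·(0.28,-5.12) = (0.2229,-3.9609)
  v5: (1-0.429)·(1.48,-2.57) + 0.429·(3.96,-5.91) = (2.5439,-4.0029)
  v6: (1-0.429)·(3.36,-0.07) + 0.429·(6.91,0.99) = (4.8829,0.3847)
Perimeter = Σ |v_{i+1} − v_i|:
  edge 1→2: √(-5.5435² + -0.6164²) = 5.5777 (running 5.5777)
  edge 2→3: √(-3.1583² + -5.9372²) = 6.7250 (running 12.3027)
  edge 3→4: √(5.7467² + -2.2190²) = 6.1602 (running 18.4629)
  edge 4→5: √(2.3210² + -0.0420²) = 2.3214 (running 20.7843)
  edge 5→6: √(2.3390² + 4.3876²) = 4.9721 (running 25.7564)
  edge 6→1: √(-1.7049² + 4.4269²) = 4.7439 (running 30.5004)
Perimeter = 30.5004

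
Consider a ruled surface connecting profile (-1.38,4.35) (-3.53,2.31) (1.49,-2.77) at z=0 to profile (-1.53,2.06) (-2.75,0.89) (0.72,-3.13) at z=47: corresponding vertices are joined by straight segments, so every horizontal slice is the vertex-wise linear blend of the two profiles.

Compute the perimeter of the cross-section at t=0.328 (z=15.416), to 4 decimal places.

Perimeter at t=0.328: 16.0981

Cross-section at t=0.328: each vertex is (1-t)·p0[i] + t·p1[i].
  v1: (1-0.328)·(-1.38,4.35) + 0.328·(-1.53,2.06) = (-1.4292,3.5989)
  v2: (1-0.328)·(-3.53,2.31) + 0.328·(-2.75,0.89) = (-3.2742,1.8442)
  v3: (1-0.328)·(1.49,-2.77) + 0.328·(0.72,-3.13) = (1.2374,-2.8881)
Perimeter = Σ |v_{i+1} − v_i|:
  edge 1→2: √(-1.8450² + -1.7546²) = 2.5461 (running 2.5461)
  edge 2→3: √(4.5116² + -4.7323²) = 6.5383 (running 9.0844)
  edge 3→1: √(-2.6666² + 6.4870²) = 7.0137 (running 16.0981)
Perimeter = 16.0981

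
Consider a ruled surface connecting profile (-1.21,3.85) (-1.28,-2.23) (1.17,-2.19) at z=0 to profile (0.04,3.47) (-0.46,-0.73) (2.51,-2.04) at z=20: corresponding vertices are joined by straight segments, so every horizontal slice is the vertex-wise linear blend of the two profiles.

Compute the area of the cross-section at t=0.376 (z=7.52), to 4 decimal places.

Cross-section at t=0.376: each vertex is (1-t)·p0[i] + t·p1[i].
  v1: (1-0.376)·(-1.21,3.85) + 0.376·(0.04,3.47) = (-0.7400,3.7071)
  v2: (1-0.376)·(-1.28,-2.23) + 0.376·(-0.46,-0.73) = (-0.9717,-1.6660)
  v3: (1-0.376)·(1.17,-2.19) + 0.376·(2.51,-2.04) = (1.6738,-2.1336)
Shoelace sum Σ(x_i·y_{i+1} − x_{i+1}·y_i):
  i=1: -0.7400·-1.6660 − -0.9717·3.7071 = +4.8350 (running +4.8350)
  i=2: -0.9717·-2.1336 − 1.6738·-1.6660 = +4.8618 (running +9.6968)
  i=3: 1.6738·3.7071 − -0.7400·-2.1336 = +4.6263 (running +14.3230)
Area = |Σ|/2 = |14.3230|/2 = 7.1615

Area at t=0.376: 7.1615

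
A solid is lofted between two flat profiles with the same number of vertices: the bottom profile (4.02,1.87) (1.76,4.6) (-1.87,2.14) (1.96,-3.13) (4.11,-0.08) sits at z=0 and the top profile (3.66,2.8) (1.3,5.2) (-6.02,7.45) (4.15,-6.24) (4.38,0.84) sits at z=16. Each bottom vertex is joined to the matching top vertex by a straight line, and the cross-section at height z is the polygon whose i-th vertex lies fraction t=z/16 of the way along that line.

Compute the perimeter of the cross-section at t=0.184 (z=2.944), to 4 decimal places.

Cross-section at t=0.184: each vertex is (1-t)·p0[i] + t·p1[i].
  v1: (1-0.184)·(4.02,1.87) + 0.184·(3.66,2.8) = (3.9538,2.0411)
  v2: (1-0.184)·(1.76,4.6) + 0.184·(1.3,5.2) = (1.6754,4.7104)
  v3: (1-0.184)·(-1.87,2.14) + 0.184·(-6.02,7.45) = (-2.6336,3.1170)
  v4: (1-0.184)·(1.96,-3.13) + 0.184·(4.15,-6.24) = (2.3630,-3.7022)
  v5: (1-0.184)·(4.11,-0.08) + 0.184·(4.38,0.84) = (4.1597,0.0893)
Perimeter = Σ |v_{i+1} − v_i|:
  edge 1→2: √(-2.2784² + 2.6693²) = 3.5094 (running 3.5094)
  edge 2→3: √(-4.3090² + -1.5934²) = 4.5941 (running 8.1036)
  edge 3→4: √(4.9966² + -6.8193²) = 8.4539 (running 16.5574)
  edge 4→5: √(1.7967² + 3.7915²) = 4.1957 (running 20.7531)
  edge 5→1: √(-0.2059² + 1.9518²) = 1.9627 (running 22.7158)
Perimeter = 22.7158

Perimeter at t=0.184: 22.7158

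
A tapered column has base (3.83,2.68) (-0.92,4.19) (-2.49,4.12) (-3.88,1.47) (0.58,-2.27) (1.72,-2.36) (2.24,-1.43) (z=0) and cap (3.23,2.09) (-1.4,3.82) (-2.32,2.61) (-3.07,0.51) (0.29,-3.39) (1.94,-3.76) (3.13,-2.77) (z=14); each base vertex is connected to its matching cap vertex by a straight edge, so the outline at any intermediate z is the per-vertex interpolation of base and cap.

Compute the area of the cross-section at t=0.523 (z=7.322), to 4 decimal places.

Cross-section at t=0.523: each vertex is (1-t)·p0[i] + t·p1[i].
  v1: (1-0.523)·(3.83,2.68) + 0.523·(3.23,2.09) = (3.5162,2.3714)
  v2: (1-0.523)·(-0.92,4.19) + 0.523·(-1.4,3.82) = (-1.1710,3.9965)
  v3: (1-0.523)·(-2.49,4.12) + 0.523·(-2.32,2.61) = (-2.4011,3.3303)
  v4: (1-0.523)·(-3.88,1.47) + 0.523·(-3.07,0.51) = (-3.4564,0.9679)
  v5: (1-0.523)·(0.58,-2.27) + 0.523·(0.29,-3.39) = (0.4283,-2.8558)
  v6: (1-0.523)·(1.72,-2.36) + 0.523·(1.94,-3.76) = (1.8351,-3.0922)
  v7: (1-0.523)·(2.24,-1.43) + 0.523·(3.13,-2.77) = (2.7055,-2.1308)
Shoelace sum Σ(x_i·y_{i+1} − x_{i+1}·y_i):
  i=1: 3.5162·3.9965 − -1.1710·2.3714 = +16.8295 (running +16.8295)
  i=2: -1.1710·3.3303 − -2.4011·3.9965 = +5.6961 (running +22.5256)
  i=3: -2.4011·0.9679 − -3.4564·3.3303 = +9.1866 (running +31.7121)
  i=4: -3.4564·-2.8558 − 0.4283·0.9679 = +9.4560 (running +41.1681)
  i=5: 0.4283·-3.0922 − 1.8351·-2.8558 = +3.9160 (running +45.0841)
  i=6: 1.8351·-2.1308 − 2.7055·-3.0922 = +4.4557 (running +49.5398)
  i=7: 2.7055·2.3714 − 3.5162·-2.1308 = +13.9082 (running +63.4480)
Area = |Σ|/2 = |63.4480|/2 = 31.7240

Area at t=0.523: 31.7240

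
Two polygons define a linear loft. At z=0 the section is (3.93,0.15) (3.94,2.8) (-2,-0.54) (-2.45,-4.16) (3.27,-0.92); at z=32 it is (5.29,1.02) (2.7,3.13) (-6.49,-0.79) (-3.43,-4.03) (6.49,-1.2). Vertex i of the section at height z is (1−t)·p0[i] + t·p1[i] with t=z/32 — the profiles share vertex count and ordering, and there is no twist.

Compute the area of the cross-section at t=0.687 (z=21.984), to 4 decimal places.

Cross-section at t=0.687: each vertex is (1-t)·p0[i] + t·p1[i].
  v1: (1-0.687)·(3.93,0.15) + 0.687·(5.29,1.02) = (4.8643,0.7477)
  v2: (1-0.687)·(3.94,2.8) + 0.687·(2.7,3.13) = (3.0881,3.0267)
  v3: (1-0.687)·(-2,-0.54) + 0.687·(-6.49,-0.79) = (-5.0846,-0.7117)
  v4: (1-0.687)·(-2.45,-4.16) + 0.687·(-3.43,-4.03) = (-3.1233,-4.0707)
  v5: (1-0.687)·(3.27,-0.92) + 0.687·(6.49,-1.2) = (5.4821,-1.1124)
Shoelace sum Σ(x_i·y_{i+1} − x_{i+1}·y_i):
  i=1: 4.8643·3.0267 − 3.0881·0.7477 = +12.4139 (running +12.4139)
  i=2: 3.0881·-0.7117 − -5.0846·3.0267 = +13.1917 (running +25.6057)
  i=3: -5.0846·-4.0707 − -3.1233·-0.7117 = +18.4750 (running +44.0806)
  i=4: -3.1233·-1.1124 − 5.4821·-4.0707 = +25.7903 (running +69.8709)
  i=5: 5.4821·0.7477 − 4.8643·-1.1124 = +9.5098 (running +79.3807)
Area = |Σ|/2 = |79.3807|/2 = 39.6904

Area at t=0.687: 39.6904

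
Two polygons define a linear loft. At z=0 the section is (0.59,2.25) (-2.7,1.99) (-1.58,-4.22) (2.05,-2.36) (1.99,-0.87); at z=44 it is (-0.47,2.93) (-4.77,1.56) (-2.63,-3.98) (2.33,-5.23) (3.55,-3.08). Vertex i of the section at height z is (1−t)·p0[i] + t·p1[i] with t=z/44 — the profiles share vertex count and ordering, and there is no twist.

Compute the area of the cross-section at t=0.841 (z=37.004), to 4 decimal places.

Area at t=0.841: 36.4291

Cross-section at t=0.841: each vertex is (1-t)·p0[i] + t·p1[i].
  v1: (1-0.841)·(0.59,2.25) + 0.841·(-0.47,2.93) = (-0.3015,2.8219)
  v2: (1-0.841)·(-2.7,1.99) + 0.841·(-4.77,1.56) = (-4.4409,1.6284)
  v3: (1-0.841)·(-1.58,-4.22) + 0.841·(-2.63,-3.98) = (-2.4630,-4.0182)
  v4: (1-0.841)·(2.05,-2.36) + 0.841·(2.33,-5.23) = (2.2855,-4.7737)
  v5: (1-0.841)·(1.99,-0.87) + 0.841·(3.55,-3.08) = (3.3020,-2.7286)
Shoelace sum Σ(x_i·y_{i+1} − x_{i+1}·y_i):
  i=1: -0.3015·1.6284 − -4.4409·2.8219 = +12.0407 (running +12.0407)
  i=2: -4.4409·-4.0182 − -2.4630·1.6284 = +21.8549 (running +33.8956)
  i=3: -2.4630·-4.7737 − 2.2855·-4.0182 = +20.9412 (running +54.8368)
  i=4: 2.2855·-2.7286 − 3.3020·-4.7737 = +9.5263 (running +64.3631)
  i=5: 3.3020·2.8219 − -0.3015·-2.7286 = +8.4952 (running +72.8583)
Area = |Σ|/2 = |72.8583|/2 = 36.4291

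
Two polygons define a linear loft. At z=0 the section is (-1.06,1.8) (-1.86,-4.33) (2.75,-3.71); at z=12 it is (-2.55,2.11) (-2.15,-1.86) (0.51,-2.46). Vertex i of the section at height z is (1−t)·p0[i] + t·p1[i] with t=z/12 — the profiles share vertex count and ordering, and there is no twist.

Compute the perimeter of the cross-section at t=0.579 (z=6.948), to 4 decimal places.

Cross-section at t=0.579: each vertex is (1-t)·p0[i] + t·p1[i].
  v1: (1-0.579)·(-1.06,1.8) + 0.579·(-2.55,2.11) = (-1.9227,1.9795)
  v2: (1-0.579)·(-1.86,-4.33) + 0.579·(-2.15,-1.86) = (-2.0279,-2.8999)
  v3: (1-0.579)·(2.75,-3.71) + 0.579·(0.51,-2.46) = (1.4530,-2.9863)
Perimeter = Σ |v_{i+1} − v_i|:
  edge 1→2: √(-0.1052² + -4.8794²) = 4.8805 (running 4.8805)
  edge 2→3: √(3.4809² + -0.0864²) = 3.4820 (running 8.3625)
  edge 3→1: √(-3.3758² + 4.9657²) = 6.0045 (running 14.3670)
Perimeter = 14.3670

Perimeter at t=0.579: 14.3670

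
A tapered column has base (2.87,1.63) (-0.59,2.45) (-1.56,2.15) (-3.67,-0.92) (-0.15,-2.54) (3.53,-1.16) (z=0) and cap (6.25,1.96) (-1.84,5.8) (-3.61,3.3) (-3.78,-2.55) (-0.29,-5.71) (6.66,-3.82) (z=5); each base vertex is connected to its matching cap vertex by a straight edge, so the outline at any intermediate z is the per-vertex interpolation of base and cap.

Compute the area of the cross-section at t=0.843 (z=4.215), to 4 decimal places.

Cross-section at t=0.843: each vertex is (1-t)·p0[i] + t·p1[i].
  v1: (1-0.843)·(2.87,1.63) + 0.843·(6.25,1.96) = (5.7193,1.9082)
  v2: (1-0.843)·(-0.59,2.45) + 0.843·(-1.84,5.8) = (-1.6438,5.2740)
  v3: (1-0.843)·(-1.56,2.15) + 0.843·(-3.61,3.3) = (-3.2881,3.1195)
  v4: (1-0.843)·(-3.67,-0.92) + 0.843·(-3.78,-2.55) = (-3.7627,-2.2941)
  v5: (1-0.843)·(-0.15,-2.54) + 0.843·(-0.29,-5.71) = (-0.2680,-5.2123)
  v6: (1-0.843)·(3.53,-1.16) + 0.843·(6.66,-3.82) = (6.1686,-3.4024)
Shoelace sum Σ(x_i·y_{i+1} − x_{i+1}·y_i):
  i=1: 5.7193·5.2740 − -1.6438·1.9082 = +33.3007 (running +33.3007)
  i=2: -1.6438·3.1195 − -3.2881·5.2740 = +12.2143 (running +45.5149)
  i=3: -3.2881·-2.2941 − -3.7627·3.1195 = +19.2810 (running +64.7959)
  i=4: -3.7627·-5.2123 − -0.2680·-2.2941 = +18.9977 (running +83.7936)
  i=5: -0.2680·-3.4024 − 6.1686·-5.2123 = +33.0645 (running +116.8581)
  i=6: 6.1686·1.9082 − 5.7193·-3.4024 = +31.2302 (running +148.0883)
Area = |Σ|/2 = |148.0883|/2 = 74.0441

Area at t=0.843: 74.0441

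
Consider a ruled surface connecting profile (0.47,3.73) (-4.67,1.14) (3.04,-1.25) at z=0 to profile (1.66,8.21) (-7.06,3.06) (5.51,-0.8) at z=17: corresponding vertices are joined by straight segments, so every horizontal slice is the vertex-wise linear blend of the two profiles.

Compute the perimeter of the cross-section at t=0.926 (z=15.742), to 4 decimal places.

Perimeter at t=0.926: 32.0631

Cross-section at t=0.926: each vertex is (1-t)·p0[i] + t·p1[i].
  v1: (1-0.926)·(0.47,3.73) + 0.926·(1.66,8.21) = (1.5719,7.8785)
  v2: (1-0.926)·(-4.67,1.14) + 0.926·(-7.06,3.06) = (-6.8831,2.9179)
  v3: (1-0.926)·(3.04,-1.25) + 0.926·(5.51,-0.8) = (5.3272,-0.8333)
Perimeter = Σ |v_{i+1} − v_i|:
  edge 1→2: √(-8.4551² + -4.9606²) = 9.8028 (running 9.8028)
  edge 2→3: √(12.2104² + -3.7512²) = 12.7736 (running 22.5764)
  edge 3→1: √(-3.7553² + 8.7118²) = 9.4867 (running 32.0631)
Perimeter = 32.0631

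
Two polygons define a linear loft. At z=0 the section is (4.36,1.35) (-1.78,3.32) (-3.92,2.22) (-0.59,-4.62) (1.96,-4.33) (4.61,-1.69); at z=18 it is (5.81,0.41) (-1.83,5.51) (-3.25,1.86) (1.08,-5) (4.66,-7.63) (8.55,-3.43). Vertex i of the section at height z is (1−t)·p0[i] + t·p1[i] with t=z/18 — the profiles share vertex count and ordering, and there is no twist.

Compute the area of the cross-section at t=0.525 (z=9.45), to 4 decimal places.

Cross-section at t=0.525: each vertex is (1-t)·p0[i] + t·p1[i].
  v1: (1-0.525)·(4.36,1.35) + 0.525·(5.81,0.41) = (5.1212,0.8565)
  v2: (1-0.525)·(-1.78,3.32) + 0.525·(-1.83,5.51) = (-1.8062,4.4697)
  v3: (1-0.525)·(-3.92,2.22) + 0.525·(-3.25,1.86) = (-3.5682,2.0310)
  v4: (1-0.525)·(-0.59,-4.62) + 0.525·(1.08,-5) = (0.2868,-4.8195)
  v5: (1-0.525)·(1.96,-4.33) + 0.525·(4.66,-7.63) = (3.3775,-6.0625)
  v6: (1-0.525)·(4.61,-1.69) + 0.525·(8.55,-3.43) = (6.6785,-2.6035)
Shoelace sum Σ(x_i·y_{i+1} − x_{i+1}·y_i):
  i=1: 5.1212·4.4697 − -1.8062·0.8565 = +24.4378 (running +24.4378)
  i=2: -1.8062·2.0310 − -3.5682·4.4697 = +12.2807 (running +36.7185)
  i=3: -3.5682·-4.8195 − 0.2868·2.0310 = +16.6148 (running +53.3332)
  i=4: 0.2868·-6.0625 − 3.3775·-4.8195 = +14.5394 (running +67.8727)
  i=5: 3.3775·-2.6035 − 6.6785·-6.0625 = +31.6951 (running +99.5678)
  i=6: 6.6785·0.8565 − 5.1212·-2.6035 = +19.0533 (running +118.6211)
Area = |Σ|/2 = |118.6211|/2 = 59.3105

Area at t=0.525: 59.3105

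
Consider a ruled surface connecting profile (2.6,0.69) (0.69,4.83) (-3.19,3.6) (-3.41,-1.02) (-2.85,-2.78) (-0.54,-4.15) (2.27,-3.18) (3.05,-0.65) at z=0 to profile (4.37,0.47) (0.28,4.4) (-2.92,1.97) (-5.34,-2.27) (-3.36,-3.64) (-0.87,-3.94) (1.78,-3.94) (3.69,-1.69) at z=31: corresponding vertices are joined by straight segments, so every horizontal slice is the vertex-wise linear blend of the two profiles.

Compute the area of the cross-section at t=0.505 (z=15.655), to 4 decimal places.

Area at t=0.505: 47.0701

Cross-section at t=0.505: each vertex is (1-t)·p0[i] + t·p1[i].
  v1: (1-0.505)·(2.6,0.69) + 0.505·(4.37,0.47) = (3.4939,0.5789)
  v2: (1-0.505)·(0.69,4.83) + 0.505·(0.28,4.4) = (0.4829,4.6128)
  v3: (1-0.505)·(-3.19,3.6) + 0.505·(-2.92,1.97) = (-3.0537,2.7769)
  v4: (1-0.505)·(-3.41,-1.02) + 0.505·(-5.34,-2.27) = (-4.3846,-1.6513)
  v5: (1-0.505)·(-2.85,-2.78) + 0.505·(-3.36,-3.64) = (-3.1075,-3.2143)
  v6: (1-0.505)·(-0.54,-4.15) + 0.505·(-0.87,-3.94) = (-0.7067,-4.0440)
  v7: (1-0.505)·(2.27,-3.18) + 0.505·(1.78,-3.94) = (2.0225,-3.5638)
  v8: (1-0.505)·(3.05,-0.65) + 0.505·(3.69,-1.69) = (3.3732,-1.1752)
Shoelace sum Σ(x_i·y_{i+1} − x_{i+1}·y_i):
  i=1: 3.4939·4.6128 − 0.4829·0.5789 = +15.8370 (running +15.8370)
  i=2: 0.4829·2.7769 − -3.0537·4.6128 = +15.4271 (running +31.2641)
  i=3: -3.0537·-1.6513 − -4.3846·2.7769 = +17.2179 (running +48.4820)
  i=4: -4.3846·-3.2143 − -3.1075·-1.6513 = +8.9622 (running +57.4442)
  i=5: -3.1075·-4.0440 − -0.7067·-3.2143 = +10.2954 (running +67.7396)
  i=6: -0.7067·-3.5638 − 2.0225·-4.0440 = +10.6975 (running +78.4371)
  i=7: 2.0225·-1.1752 − 3.3732·-3.5638 = +9.6445 (running +88.0816)
  i=8: 3.3732·0.5789 − 3.4939·-1.1752 = +6.0587 (running +94.1403)
Area = |Σ|/2 = |94.1403|/2 = 47.0701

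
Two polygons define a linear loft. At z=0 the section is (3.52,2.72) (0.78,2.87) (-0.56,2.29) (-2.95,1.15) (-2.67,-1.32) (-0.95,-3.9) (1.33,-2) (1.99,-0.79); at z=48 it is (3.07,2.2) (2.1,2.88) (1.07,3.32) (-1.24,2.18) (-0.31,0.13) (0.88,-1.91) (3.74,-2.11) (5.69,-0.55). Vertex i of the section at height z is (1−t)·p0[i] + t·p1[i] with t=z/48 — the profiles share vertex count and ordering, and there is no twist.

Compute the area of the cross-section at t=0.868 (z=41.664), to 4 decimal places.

Area at t=0.868: 23.0509

Cross-section at t=0.868: each vertex is (1-t)·p0[i] + t·p1[i].
  v1: (1-0.868)·(3.52,2.72) + 0.868·(3.07,2.2) = (3.1294,2.2686)
  v2: (1-0.868)·(0.78,2.87) + 0.868·(2.1,2.88) = (1.9258,2.8787)
  v3: (1-0.868)·(-0.56,2.29) + 0.868·(1.07,3.32) = (0.8548,3.1840)
  v4: (1-0.868)·(-2.95,1.15) + 0.868·(-1.24,2.18) = (-1.4657,2.0440)
  v5: (1-0.868)·(-2.67,-1.32) + 0.868·(-0.31,0.13) = (-0.6215,-0.0614)
  v6: (1-0.868)·(-0.95,-3.9) + 0.868·(0.88,-1.91) = (0.6384,-2.1727)
  v7: (1-0.868)·(1.33,-2) + 0.868·(3.74,-2.11) = (3.4219,-2.0955)
  v8: (1-0.868)·(1.99,-0.79) + 0.868·(5.69,-0.55) = (5.2016,-0.5817)
Shoelace sum Σ(x_i·y_{i+1} − x_{i+1}·y_i):
  i=1: 3.1294·2.8787 − 1.9258·2.2686 = +4.6397 (running +4.6397)
  i=2: 1.9258·3.1840 − 0.8548·2.8787 = +3.6709 (running +8.3106)
  i=3: 0.8548·2.0440 − -1.4657·3.1840 = +6.4142 (running +14.7248)
  i=4: -1.4657·-0.0614 − -0.6215·2.0440 = +1.3604 (running +16.0852)
  i=5: -0.6215·-2.1727 − 0.6384·-0.0614 = +1.3896 (running +17.4748)
  i=6: 0.6384·-2.0955 − 3.4219·-2.1727 = +6.0968 (running +23.5716)
  i=7: 3.4219·-0.5817 − 5.2016·-2.0955 = +8.9094 (running +32.4810)
  i=8: 5.2016·2.2686 − 3.1294·-0.5817 = +13.6209 (running +46.1019)
Area = |Σ|/2 = |46.1019|/2 = 23.0509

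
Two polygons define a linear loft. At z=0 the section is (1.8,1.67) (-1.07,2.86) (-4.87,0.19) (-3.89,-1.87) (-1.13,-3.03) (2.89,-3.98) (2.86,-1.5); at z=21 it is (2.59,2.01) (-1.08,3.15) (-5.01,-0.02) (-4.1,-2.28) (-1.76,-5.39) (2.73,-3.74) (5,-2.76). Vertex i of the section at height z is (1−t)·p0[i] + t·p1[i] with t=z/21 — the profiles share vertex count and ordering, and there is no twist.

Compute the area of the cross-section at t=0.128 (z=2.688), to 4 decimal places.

Area at t=0.128: 36.2850

Cross-section at t=0.128: each vertex is (1-t)·p0[i] + t·p1[i].
  v1: (1-0.128)·(1.8,1.67) + 0.128·(2.59,2.01) = (1.9011,1.7135)
  v2: (1-0.128)·(-1.07,2.86) + 0.128·(-1.08,3.15) = (-1.0713,2.8971)
  v3: (1-0.128)·(-4.87,0.19) + 0.128·(-5.01,-0.02) = (-4.8879,0.1631)
  v4: (1-0.128)·(-3.89,-1.87) + 0.128·(-4.1,-2.28) = (-3.9169,-1.9225)
  v5: (1-0.128)·(-1.13,-3.03) + 0.128·(-1.76,-5.39) = (-1.2106,-3.3321)
  v6: (1-0.128)·(2.89,-3.98) + 0.128·(2.73,-3.74) = (2.8695,-3.9493)
  v7: (1-0.128)·(2.86,-1.5) + 0.128·(5,-2.76) = (3.1339,-1.6613)
Shoelace sum Σ(x_i·y_{i+1} − x_{i+1}·y_i):
  i=1: 1.9011·2.8971 − -1.0713·1.7135 = +7.3434 (running +7.3434)
  i=2: -1.0713·0.1631 − -4.8879·2.8971 = +13.9861 (running +21.3296)
  i=3: -4.8879·-1.9225 − -3.9169·0.1631 = +10.0358 (running +31.3654)
  i=4: -3.9169·-3.3321 − -1.2106·-1.9225 = +10.7239 (running +42.0894)
  i=5: -1.2106·-3.9493 − 2.8695·-3.3321 = +14.3426 (running +56.4320)
  i=6: 2.8695·-1.6613 − 3.1339·-3.9493 = +7.6097 (running +64.0416)
  i=7: 3.1339·1.7135 − 1.9011·-1.6613 = +8.5283 (running +72.5700)
Area = |Σ|/2 = |72.5700|/2 = 36.2850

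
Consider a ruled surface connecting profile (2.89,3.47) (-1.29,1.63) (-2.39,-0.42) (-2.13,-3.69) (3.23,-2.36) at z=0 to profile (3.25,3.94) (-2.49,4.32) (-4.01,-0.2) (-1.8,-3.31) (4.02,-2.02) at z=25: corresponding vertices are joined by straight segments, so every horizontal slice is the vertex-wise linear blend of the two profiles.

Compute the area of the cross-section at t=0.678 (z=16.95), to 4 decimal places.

Cross-section at t=0.678: each vertex is (1-t)·p0[i] + t·p1[i].
  v1: (1-0.678)·(2.89,3.47) + 0.678·(3.25,3.94) = (3.1341,3.7887)
  v2: (1-0.678)·(-1.29,1.63) + 0.678·(-2.49,4.32) = (-2.1036,3.4538)
  v3: (1-0.678)·(-2.39,-0.42) + 0.678·(-4.01,-0.2) = (-3.4884,-0.2708)
  v4: (1-0.678)·(-2.13,-3.69) + 0.678·(-1.8,-3.31) = (-1.9063,-3.4324)
  v5: (1-0.678)·(3.23,-2.36) + 0.678·(4.02,-2.02) = (3.7656,-2.1295)
Shoelace sum Σ(x_i·y_{i+1} − x_{i+1}·y_i):
  i=1: 3.1341·3.4538 − -2.1036·3.7887 = +18.7944 (running +18.7944)
  i=2: -2.1036·-0.2708 − -3.4884·3.4538 = +12.6179 (running +31.4123)
  i=3: -3.4884·-3.4324 − -1.9063·-0.2708 = +11.4570 (running +42.8693)
  i=4: -1.9063·-2.1295 − 3.7656·-3.4324 = +16.9843 (running +59.8536)
  i=5: 3.7656·3.7887 − 3.1341·-2.1295 = +20.9406 (running +80.7942)
Area = |Σ|/2 = |80.7942|/2 = 40.3971

Area at t=0.678: 40.3971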